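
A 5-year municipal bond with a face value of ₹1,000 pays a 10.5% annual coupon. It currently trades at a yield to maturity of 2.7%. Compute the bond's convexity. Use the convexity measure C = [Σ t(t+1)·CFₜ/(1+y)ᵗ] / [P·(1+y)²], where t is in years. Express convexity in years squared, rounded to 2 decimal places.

With y = 0.027:
  t   CF        PV=CF/(1+0.027)^t    t·PV        t(t+1)·PV
  1       105.00       102.2395       102.2395         204.4791
  2       105.00        99.5516       199.1033         597.3098
  3       105.00        96.9344       290.8032       1,163.2129
  4       105.00        94.3860       377.5440       1,887.7198
  5     1,105.00       967.1861     4,835.9307      29,015.5839
  Σ                  1,360.2977     5,805.6206      32,868.3055
P = 1,360.2977.
Convexity = Σ t(t+1)·PV / [P·(1+y)²] = 32,868.3055 / (1,360.2977 × 1.054729) = 22.90881.

22.91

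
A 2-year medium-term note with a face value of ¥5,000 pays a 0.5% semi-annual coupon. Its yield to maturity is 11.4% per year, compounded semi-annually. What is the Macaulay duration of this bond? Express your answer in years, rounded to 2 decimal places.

1.99 years

Periodic yield y = 0.057. Discount each cash flow and weight by its period:
  t   CF        PV=CF/(1+0.057)^t    t·PV
  1        12.50        11.8259        11.8259
  2        12.50        11.1882        22.3764
  3        12.50        10.5849        31.7546
  4     5,012.50     4,015.6369    16,062.5476
  Σ                  4,049.2359    16,128.5045
Price P = Σ PV = 4,049.2359.
Macaulay duration = Σ(t·PV) / P = 16,128.5045 / 4,049.2359 = 3.98310 half-year periods.
In years: 3.98310 / 2 = 1.99155 years.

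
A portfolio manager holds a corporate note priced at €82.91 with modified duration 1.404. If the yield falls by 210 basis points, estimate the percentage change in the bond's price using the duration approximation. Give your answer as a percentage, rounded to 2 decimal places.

Duration approximation: ΔP/P ≈ -D_mod · Δy = -1.404 × (-0.021) = +0.029484.
As a percentage: +2.9484%.

+2.95%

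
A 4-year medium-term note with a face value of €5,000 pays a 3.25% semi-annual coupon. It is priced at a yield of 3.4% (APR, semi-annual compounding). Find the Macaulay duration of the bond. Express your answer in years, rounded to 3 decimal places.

Periodic yield y = 0.017. Discount each cash flow and weight by its period:
  t   CF        PV=CF/(1+0.017)^t    t·PV
  1        81.25        79.8918        79.8918
  2        81.25        78.5564       157.1128
  3        81.25        77.2432       231.7297
  4        81.25        75.9521       303.8082
  5        81.25        74.6825       373.4123
  6        81.25        73.4341       440.6045
  7        81.25        72.2066       505.4460
  8     5,081.25     4,440.2042    35,521.6333
  Σ                  4,972.1708    37,613.6386
Price P = Σ PV = 4,972.1708.
Macaulay duration = Σ(t·PV) / P = 37,613.6386 / 4,972.1708 = 7.56483 half-year periods.
In years: 7.56483 / 2 = 3.78242 years.

3.782 years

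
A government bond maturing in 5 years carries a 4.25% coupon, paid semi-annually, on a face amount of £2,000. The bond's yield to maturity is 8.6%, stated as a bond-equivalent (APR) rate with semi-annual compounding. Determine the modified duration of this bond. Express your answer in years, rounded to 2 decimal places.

Periodic yield y = 0.043. First find Macaulay duration:
  t   CF        PV=CF/(1+0.043)^t    t·PV
  1        42.50        40.7478        40.7478
  2        42.50        39.0679        78.1358
  3        42.50        37.4573       112.3718
  4        42.50        35.9130       143.6520
  5        42.50        34.4324       172.1620
  6        42.50        33.0129       198.0771
  7        42.50        31.6518       221.5628
  8        42.50        30.3469       242.7753
  9        42.50        29.0958       261.8621
  10    2,042.50     1,340.6610    13,406.6102
  Σ                  1,652.3868    14,877.9570
P = 1,652.3868; Macaulay duration = 14,877.9570 / 1,652.3868 = 9.00392 half-year periods = 4.50196 years.
Modified duration = D_Mac / (1 + y) = 4.50196 / 1.043 = 4.31636 years.

4.32 years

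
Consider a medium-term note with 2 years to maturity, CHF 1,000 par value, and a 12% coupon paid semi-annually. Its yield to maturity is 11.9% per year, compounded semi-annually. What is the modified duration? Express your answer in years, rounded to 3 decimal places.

1.734 years

Periodic yield y = 0.0595. First find Macaulay duration:
  t   CF        PV=CF/(1+0.0595)^t    t·PV
  1        60.00        56.6305        56.6305
  2        60.00        53.4502       106.9004
  3        60.00        50.4485       151.3455
  4     1,060.00       841.2053     3,364.8214
  Σ                  1,001.7345     3,679.6978
P = 1,001.7345; Macaulay duration = 3,679.6978 / 1,001.7345 = 3.67333 half-year periods = 1.83666 years.
Modified duration = D_Mac / (1 + y) = 1.83666 / 1.0595 = 1.73352 years.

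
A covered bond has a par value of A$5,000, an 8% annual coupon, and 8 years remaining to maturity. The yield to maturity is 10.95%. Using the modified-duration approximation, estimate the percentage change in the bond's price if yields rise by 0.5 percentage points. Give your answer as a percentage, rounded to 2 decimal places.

-2.72%

Periodic yield y = 0.1095. Modified duration first:
  t   CF        PV=CF/(1+0.1095)^t    t·PV
  1       400.00       360.5228       360.5228
  2       400.00       324.9416       649.8833
  3       400.00       292.8721       878.6164
  4       400.00       263.9677     1,055.8707
  5       400.00       237.9159     1,189.5795
  6       400.00       214.4352     1,286.6114
  7       400.00       193.2720     1,352.9037
  8     5,400.00     2,351.6642    18,813.3136
  Σ                  4,239.5915    25,587.3014
P = 4,239.5915; D_Mac = 6.03532 yrs; D_mod = 6.03532/(1+0.1095) = 5.43968 yrs.
ΔP/P ≈ -D_mod · Δy = -5.43968 × (+0.005) = -0.027198 = -2.7198%.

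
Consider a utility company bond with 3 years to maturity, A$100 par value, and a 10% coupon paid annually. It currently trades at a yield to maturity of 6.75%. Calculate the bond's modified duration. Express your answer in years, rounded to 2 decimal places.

2.57 years

Periodic yield y = 0.0675. First find Macaulay duration:
  t   CF        PV=CF/(1+0.0675)^t    t·PV
  1        10.00         9.3677         9.3677
  2        10.00         8.7753        17.5507
  3       110.00        90.4251       271.2753
  Σ                    108.5681       298.1937
P = 108.5681; Macaulay duration = 298.1937 / 108.5681 = 2.74660 years.
Modified duration = D_Mac / (1 + y) = 2.74660 / 1.0675 = 2.57293 years.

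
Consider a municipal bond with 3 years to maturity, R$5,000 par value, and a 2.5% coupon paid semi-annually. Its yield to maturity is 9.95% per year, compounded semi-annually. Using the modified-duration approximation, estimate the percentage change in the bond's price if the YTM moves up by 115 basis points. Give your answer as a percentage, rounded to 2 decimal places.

Periodic yield y = 0.04975. Modified duration first:
  t   CF        PV=CF/(1+0.04975)^t    t·PV
  1        62.50        59.5380        59.5380
  2        62.50        56.7163       113.4327
  3        62.50        54.0284       162.0853
  4        62.50        51.4679       205.8716
  5        62.50        49.0287       245.1436
  6     5,062.50     3,783.1167    22,698.7001
  Σ                  4,053.8961    23,484.7713
P = 4,053.8961; D_Mac = 5.79314 half-year periods = 2.89657 yrs; D_mod = 2.89657/(1+0.04975) = 2.75929 yrs.
ΔP/P ≈ -D_mod · Δy = -2.75929 × (+0.0115) = -0.031732 = -3.1732%.

-3.17%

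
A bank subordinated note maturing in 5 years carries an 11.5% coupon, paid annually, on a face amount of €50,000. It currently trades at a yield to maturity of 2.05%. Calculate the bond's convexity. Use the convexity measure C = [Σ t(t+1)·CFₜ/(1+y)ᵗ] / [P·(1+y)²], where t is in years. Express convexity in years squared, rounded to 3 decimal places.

22.949

With y = 0.0205:
  t   CF        PV=CF/(1+0.0205)^t    t·PV        t(t+1)·PV
  1     5,750.00     5,634.4929     5,634.4929      11,268.9858
  2     5,750.00     5,521.3061    11,042.6122      33,127.8367
  3     5,750.00     5,410.3931    16,231.1792      64,924.7167
  4     5,750.00     5,301.7080    21,206.8322     106,034.1609
  5    55,750.00    50,370.9134   251,854.5672   1,511,127.4029
  Σ                 72,238.8136   305,969.6837   1,726,483.1031
P = 72,238.8136.
Convexity = Σ t(t+1)·PV / [P·(1+y)²] = 1,726,483.1031 / (72,238.8136 × 1.041420) = 22.94910.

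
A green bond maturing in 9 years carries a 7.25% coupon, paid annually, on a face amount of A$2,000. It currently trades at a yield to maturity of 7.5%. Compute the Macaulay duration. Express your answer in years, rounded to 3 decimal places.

Periodic yield y = 0.075. Discount each cash flow and weight by its year:
  t   CF        PV=CF/(1+0.075)^t    t·PV
  1       145.00       134.8837       134.8837
  2       145.00       125.4732       250.9465
  3       145.00       116.7193       350.1578
  4       145.00       108.5761       434.3043
  5       145.00       101.0010       505.0050
  6       145.00        93.9544       563.7265
  7       145.00        87.3995       611.7962
  8       145.00        81.3018       650.4146
  9     2,145.00     1,118.7965    10,069.1689
  Σ                  1,968.1056    13,570.4036
Price P = Σ PV = 1,968.1056.
Macaulay duration = Σ(t·PV) / P = 13,570.4036 / 1,968.1056 = 6.89516 years.

6.895 years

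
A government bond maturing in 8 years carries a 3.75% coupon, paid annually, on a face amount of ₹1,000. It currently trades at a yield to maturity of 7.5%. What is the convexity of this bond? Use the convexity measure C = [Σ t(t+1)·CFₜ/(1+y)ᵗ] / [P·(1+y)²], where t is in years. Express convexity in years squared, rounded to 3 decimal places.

51.168

With y = 0.075:
  t   CF        PV=CF/(1+0.075)^t    t·PV        t(t+1)·PV
  1        37.50        34.8837        34.8837          69.7674
  2        37.50        32.4500        64.8999         194.6998
  3        37.50        30.1860        90.5581         362.2323
  4        37.50        28.0800       112.3201         561.6004
  5        37.50        26.1209       130.6047         783.6285
  6        37.50        24.2986       145.7913       1,020.5394
  7        37.50        22.6033       158.2232       1,265.7853
  8     1,037.50       581.7286     4,653.8285      41,884.4568
  Σ                    780.3511     5,391.1096      46,142.7099
P = 780.3511.
Convexity = Σ t(t+1)·PV / [P·(1+y)²] = 46,142.7099 / (780.3511 × 1.155625) = 51.16773.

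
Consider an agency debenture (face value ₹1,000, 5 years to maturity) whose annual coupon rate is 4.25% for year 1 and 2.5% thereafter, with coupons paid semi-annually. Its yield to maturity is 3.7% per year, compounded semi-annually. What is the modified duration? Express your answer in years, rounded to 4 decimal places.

Periodic yield y = 0.0185. First find Macaulay duration:
  t   CF        PV=CF/(1+0.0185)^t    t·PV
  1        21.25        20.8640        20.8640
  2        21.25        20.4850        40.9701
  3        12.50        11.8311        35.4934
  4        12.50        11.6162        46.4650
  5        12.50        11.4053        57.0263
  6        12.50        11.1981        67.1885
  7        12.50        10.9947        76.9628
  8        12.50        10.7950        86.3598
  9        12.50        10.5989        95.3901
  10    1,012.50       842.9168     8,429.1678
  Σ                    962.7051     8,955.8878
P = 962.7051; Macaulay duration = 8,955.8878 / 962.7051 = 9.30284 half-year periods = 4.65142 years.
Modified duration = D_Mac / (1 + y) = 4.65142 / 1.0185 = 4.56693 years.

4.5669 years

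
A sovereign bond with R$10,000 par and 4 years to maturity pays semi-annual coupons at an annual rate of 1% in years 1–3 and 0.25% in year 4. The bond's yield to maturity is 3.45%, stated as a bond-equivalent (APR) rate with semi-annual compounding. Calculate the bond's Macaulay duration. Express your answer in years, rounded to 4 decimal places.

3.9281 years

Periodic yield y = 0.01725. Discount each cash flow and weight by its period:
  t   CF        PV=CF/(1+0.01725)^t    t·PV
  1        50.00        49.1521        49.1521
  2        50.00        48.3186        96.6373
  3        50.00        47.4993       142.4978
  4        50.00        46.6938       186.7752
  5        50.00        45.9020       229.5099
  6        50.00        45.1236       270.7416
  7        12.50        11.0896        77.6272
  8    10,012.50     8,732.1450    69,857.1604
  Σ                  9,025.9241    70,910.1016
Price P = Σ PV = 9,025.9241.
Macaulay duration = Σ(t·PV) / P = 70,910.1016 / 9,025.9241 = 7.85627 half-year periods.
In years: 7.85627 / 2 = 3.92814 years.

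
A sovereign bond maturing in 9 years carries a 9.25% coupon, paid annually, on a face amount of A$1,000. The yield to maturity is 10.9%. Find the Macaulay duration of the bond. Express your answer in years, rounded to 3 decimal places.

6.351 years

Periodic yield y = 0.109. Discount each cash flow and weight by its year:
  t   CF        PV=CF/(1+0.109)^t    t·PV
  1        92.50        83.4085        83.4085
  2        92.50        75.2105       150.4211
  3        92.50        67.8183       203.4550
  4        92.50        61.1527       244.6108
  5        92.50        55.1422       275.7109
  6        92.50        49.7224       298.3347
  7        92.50        44.8354       313.8477
  8        92.50        40.4287       323.4293
  9     1,092.50       430.5638     3,875.0744
  Σ                    908.2825     5,768.2922
Price P = Σ PV = 908.2825.
Macaulay duration = Σ(t·PV) / P = 5,768.2922 / 908.2825 = 6.35077 years.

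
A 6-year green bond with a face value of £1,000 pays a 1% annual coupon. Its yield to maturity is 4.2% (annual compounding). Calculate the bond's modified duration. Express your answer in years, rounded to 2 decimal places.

Periodic yield y = 0.042. First find Macaulay duration:
  t   CF        PV=CF/(1+0.042)^t    t·PV
  1        10.00         9.5969         9.5969
  2        10.00         9.2101        18.4202
  3        10.00         8.8389        26.5166
  4        10.00         8.4826        33.9304
  5        10.00         8.1407        40.7035
  6     1,010.00       789.0691     4,734.4149
  Σ                    833.3383     4,863.5825
P = 833.3383; Macaulay duration = 4,863.5825 / 833.3383 = 5.83626 years.
Modified duration = D_Mac / (1 + y) = 5.83626 / 1.042 = 5.60102 years.

5.60 years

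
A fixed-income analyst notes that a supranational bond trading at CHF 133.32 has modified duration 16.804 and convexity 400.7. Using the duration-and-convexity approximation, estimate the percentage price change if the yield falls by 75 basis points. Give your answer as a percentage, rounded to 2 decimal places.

Duration effect: -D_mod·Δy = -16.804 × (-0.0075) = +0.126030
Convexity effect: ½·C·(Δy)² = 0.5 × 400.7 × (-0.0075)² = +0.0112696875
ΔP/P ≈ +0.126030 + 0.0112696875 = +0.1372996875
= +13.72996875%.

+13.73%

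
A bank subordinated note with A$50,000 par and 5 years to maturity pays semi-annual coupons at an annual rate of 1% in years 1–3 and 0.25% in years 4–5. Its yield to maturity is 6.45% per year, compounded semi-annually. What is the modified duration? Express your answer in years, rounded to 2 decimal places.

Periodic yield y = 0.03225. First find Macaulay duration:
  t   CF        PV=CF/(1+0.03225)^t    t·PV
  1       250.00       242.1894       242.1894
  2       250.00       234.6228       469.2456
  3       250.00       227.2926       681.8779
  4       250.00       220.1914       880.7658
  5       250.00       213.3121     1,066.5606
  6       250.00       206.6477     1,239.8864
  7        62.50        50.0479       350.3352
  8        62.50        48.4843       387.8742
  9        62.50        46.9695       422.7256
  10   50,062.50    36,447.1537   364,471.5368
  Σ                 37,936.9115   370,212.9975
P = 37,936.9115; Macaulay duration = 370,212.9975 / 37,936.9115 = 9.75865 half-year periods = 4.87932 years.
Modified duration = D_Mac / (1 + y) = 4.87932 / 1.03225 = 4.72688 years.

4.73 years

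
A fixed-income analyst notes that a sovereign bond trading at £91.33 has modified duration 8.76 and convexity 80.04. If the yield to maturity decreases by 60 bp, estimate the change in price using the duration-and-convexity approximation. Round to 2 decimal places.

Duration effect: -D_mod·Δy = -8.76 × (-0.006) = +0.052560
Convexity effect: ½·C·(Δy)² = 0.5 × 80.04 × (-0.006)² = +0.00144072
ΔP/P ≈ +0.052560 + 0.00144072 = +0.05400072
ΔP ≈ 91.33 × (+0.05400072) = +4.9318857576.

+£4.93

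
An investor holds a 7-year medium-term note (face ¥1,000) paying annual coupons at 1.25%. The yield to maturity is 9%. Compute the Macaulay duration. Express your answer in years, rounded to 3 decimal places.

6.655 years

Periodic yield y = 0.09. Discount each cash flow and weight by its year:
  t   CF        PV=CF/(1+0.09)^t    t·PV
  1        12.50        11.4679        11.4679
  2        12.50        10.5210        21.0420
  3        12.50         9.6523        28.9569
  4        12.50         8.8553        35.4213
  5        12.50         8.1241        40.6207
  6        12.50         7.4533        44.7200
  7     1,012.50       553.8722     3,877.1052
  Σ                    609.9462     4,059.3340
Price P = Σ PV = 609.9462.
Macaulay duration = Σ(t·PV) / P = 4,059.3340 / 609.9462 = 6.65523 years.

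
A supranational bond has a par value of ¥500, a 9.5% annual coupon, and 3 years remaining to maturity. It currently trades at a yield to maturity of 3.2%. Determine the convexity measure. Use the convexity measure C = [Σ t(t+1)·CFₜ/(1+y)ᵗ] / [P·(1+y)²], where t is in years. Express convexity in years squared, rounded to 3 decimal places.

With y = 0.032:
  t   CF        PV=CF/(1+0.032)^t    t·PV        t(t+1)·PV
  1        47.50        46.0271        46.0271          92.0543
  2        47.50        44.5999        89.1999         267.5996
  3       547.50       498.1327     1,494.3980       5,977.5921
  Σ                    588.7597     1,629.6250       6,337.2460
P = 588.7597.
Convexity = Σ t(t+1)·PV / [P·(1+y)²] = 6,337.2460 / (588.7597 × 1.065024) = 10.10655.

10.107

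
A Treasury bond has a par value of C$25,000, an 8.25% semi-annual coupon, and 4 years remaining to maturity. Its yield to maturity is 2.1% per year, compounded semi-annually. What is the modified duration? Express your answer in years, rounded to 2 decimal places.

Periodic yield y = 0.0105. First find Macaulay duration:
  t   CF        PV=CF/(1+0.0105)^t    t·PV
  1     1,031.25     1,020.5344     1,020.5344
  2     1,031.25     1,009.9301     2,019.8602
  3     1,031.25       999.4360     2,998.3081
  4     1,031.25       989.0510     3,956.2040
  5     1,031.25       978.7739     4,893.8694
  6     1,031.25       968.6035     5,811.6213
  7     1,031.25       958.5389     6,709.7722
  8    26,031.25    23,944.4287   191,555.4299
  Σ                 30,869.2966   218,965.5996
P = 30,869.2966; Macaulay duration = 218,965.5996 / 30,869.2966 = 7.09331 half-year periods = 3.54666 years.
Modified duration = D_Mac / (1 + y) = 3.54666 / 1.0105 = 3.50980 years.

3.51 years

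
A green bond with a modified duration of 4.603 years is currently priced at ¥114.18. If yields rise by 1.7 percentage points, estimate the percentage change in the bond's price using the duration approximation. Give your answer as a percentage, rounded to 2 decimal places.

Duration approximation: ΔP/P ≈ -D_mod · Δy = -4.603 × (+0.017) = -0.078251.
As a percentage: -7.8251%.

-7.83%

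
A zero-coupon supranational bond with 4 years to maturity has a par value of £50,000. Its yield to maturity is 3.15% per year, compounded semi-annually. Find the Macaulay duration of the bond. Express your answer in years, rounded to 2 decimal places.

A zero-coupon bond has a single cash flow at maturity, so its Macaulay duration equals its maturity: 4 years.
(Equivalently: 8 semi-annual periods ÷ 2 = 4 years.)

4.00 years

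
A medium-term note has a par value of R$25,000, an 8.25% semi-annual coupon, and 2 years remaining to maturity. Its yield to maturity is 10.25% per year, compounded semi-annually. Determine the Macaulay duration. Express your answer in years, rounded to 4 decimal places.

1.8819 years

Periodic yield y = 0.05125. Discount each cash flow and weight by its period:
  t   CF        PV=CF/(1+0.05125)^t    t·PV
  1     1,031.25       980.9750       980.9750
  2     1,031.25       933.1510     1,866.3021
  3     1,031.25       887.6585     2,662.9756
  4    26,031.25    21,314.2958    85,257.1831
  Σ                 24,116.0804    90,767.4358
Price P = Σ PV = 24,116.0804.
Macaulay duration = Σ(t·PV) / P = 90,767.4358 / 24,116.0804 = 3.76377 half-year periods.
In years: 3.76377 / 2 = 1.88189 years.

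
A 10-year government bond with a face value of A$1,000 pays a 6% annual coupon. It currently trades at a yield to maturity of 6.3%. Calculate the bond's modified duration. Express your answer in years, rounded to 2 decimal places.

Periodic yield y = 0.063. First find Macaulay duration:
  t   CF        PV=CF/(1+0.063)^t    t·PV
  1        60.00        56.4440        56.4440
  2        60.00        53.0988       106.1976
  3        60.00        49.9518       149.8555
  4        60.00        46.9914       187.9655
  5        60.00        44.2064       221.0319
  6        60.00        41.5864       249.5186
  7        60.00        39.1218       273.8523
  8        60.00        36.8032       294.4253
  9        60.00        34.6220       311.5978
  10    1,060.00       575.4045     5,754.0445
  Σ                    978.2302     7,604.9331
P = 978.2302; Macaulay duration = 7,604.9331 / 978.2302 = 7.77418 years.
Modified duration = D_Mac / (1 + y) = 7.77418 / 1.063 = 7.31343 years.

7.31 years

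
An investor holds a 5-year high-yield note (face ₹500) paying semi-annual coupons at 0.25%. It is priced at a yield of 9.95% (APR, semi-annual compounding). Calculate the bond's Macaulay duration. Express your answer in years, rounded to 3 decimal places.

Periodic yield y = 0.04975. Discount each cash flow and weight by its period:
  t   CF        PV=CF/(1+0.04975)^t    t·PV
  1        0.625         0.5954         0.5954
  2        0.625         0.5672         1.1343
  3        0.625         0.5403         1.6209
  4        0.625         0.5147         2.0587
  5        0.625         0.4903         2.4514
  6        0.625         0.4671         2.8023
  7        0.625         0.4449         3.1144
  8        0.625         0.4238         3.3906
  9        0.625         0.4037         3.6337
  10     500.625       308.0730     3,080.7304
  Σ                    312.5204     3,101.5322
Price P = Σ PV = 312.5204.
Macaulay duration = Σ(t·PV) / P = 3,101.5322 / 312.5204 = 9.92426 half-year periods.
In years: 9.92426 / 2 = 4.96213 years.

4.962 years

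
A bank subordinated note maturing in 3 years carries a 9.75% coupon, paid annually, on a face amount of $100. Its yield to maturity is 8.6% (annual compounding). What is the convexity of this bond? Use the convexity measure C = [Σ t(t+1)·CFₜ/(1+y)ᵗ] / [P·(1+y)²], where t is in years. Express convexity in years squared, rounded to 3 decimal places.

With y = 0.086:
  t   CF        PV=CF/(1+0.086)^t    t·PV        t(t+1)·PV
  1         9.75         8.9779         8.9779          17.9558
  2         9.75         8.2669        16.5339          49.6017
  3       109.75        85.6870       257.0611       1,028.2443
  Σ                    102.9319       282.5729       1,095.8017
P = 102.9319.
Convexity = Σ t(t+1)·PV / [P·(1+y)²] = 1,095.8017 / (102.9319 × 1.179396) = 9.02656.

9.027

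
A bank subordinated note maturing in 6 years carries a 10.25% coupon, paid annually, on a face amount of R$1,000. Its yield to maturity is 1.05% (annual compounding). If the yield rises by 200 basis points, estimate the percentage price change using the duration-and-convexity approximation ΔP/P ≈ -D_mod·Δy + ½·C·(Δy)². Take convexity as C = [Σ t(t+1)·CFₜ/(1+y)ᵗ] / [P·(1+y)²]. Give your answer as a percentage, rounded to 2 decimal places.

With y = 0.0105:
  t   CF        PV=CF/(1+0.0105)^t    t·PV        t(t+1)·PV
  1       102.50       101.4349       101.4349         202.8699
  2       102.50       100.3809       200.7619         602.2856
  3       102.50        99.3379       298.0137       1,192.0546
  4       102.50        98.3057       393.2227       1,966.1135
  5       102.50        97.2842       486.4210       2,918.5258
  6     1,102.50     1,035.5252     6,213.1515      43,492.0603
  Σ                  1,532.2689     7,693.0056      50,373.9097
P = 1,532.2689; D_Mac = 5.02066 yrs; D_mod = 4.96849 yrs; C = 32.19571.
Duration effect: -4.96849 × (+0.02) = -0.099370
Convexity effect: 0.5 × 32.19571 × (0.02)² = +0.0064391
ΔP/P ≈ -0.099370 + 0.0064391 = -0.092931 = -9.2931%.

-9.29%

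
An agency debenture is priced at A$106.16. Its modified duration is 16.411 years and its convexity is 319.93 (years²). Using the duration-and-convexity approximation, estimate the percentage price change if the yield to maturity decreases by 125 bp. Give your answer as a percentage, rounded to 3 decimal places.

+23.013%

Duration effect: -D_mod·Δy = -16.411 × (-0.0125) = +0.2051375
Convexity effect: ½·C·(Δy)² = 0.5 × 319.93 × (-0.0125)² = +0.02499453125
ΔP/P ≈ +0.2051375 + 0.02499453125 = +0.23013203125
= +23.013203125%.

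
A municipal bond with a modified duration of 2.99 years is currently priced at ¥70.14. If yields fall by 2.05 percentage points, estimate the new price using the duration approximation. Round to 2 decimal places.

¥74.44

Duration approximation: ΔP/P ≈ -D_mod · Δy = -2.99 × (-0.0205) = +0.061295.
New price ≈ 70.14 × (1 + 0.061295) = 74.4392313.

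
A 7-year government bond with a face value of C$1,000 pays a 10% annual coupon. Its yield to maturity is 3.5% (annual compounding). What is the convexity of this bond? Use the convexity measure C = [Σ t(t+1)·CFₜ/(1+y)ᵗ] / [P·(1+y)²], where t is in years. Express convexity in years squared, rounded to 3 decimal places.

38.703

With y = 0.035:
  t   CF        PV=CF/(1+0.035)^t    t·PV        t(t+1)·PV
  1       100.00        96.6184        96.6184         193.2367
  2       100.00        93.3511       186.7021         560.1064
  3       100.00        90.1943       270.5828       1,082.3312
  4       100.00        87.1442       348.5769       1,742.8845
  5       100.00        84.1973       420.9866       2,525.9195
  6       100.00        81.3501       488.1004       3,416.7027
  7     1,100.00       864.5901     6,052.1304      48,417.0432
  Σ                  1,397.4454     7,863.6976      57,938.2242
P = 1,397.4454.
Convexity = Σ t(t+1)·PV / [P·(1+y)²] = 57,938.2242 / (1,397.4454 × 1.071225) = 38.70345.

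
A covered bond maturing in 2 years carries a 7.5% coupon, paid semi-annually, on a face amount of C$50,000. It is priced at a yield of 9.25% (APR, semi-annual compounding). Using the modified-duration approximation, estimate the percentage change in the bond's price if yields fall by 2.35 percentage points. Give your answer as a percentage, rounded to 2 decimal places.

+4.25%

Periodic yield y = 0.04625. Modified duration first:
  t   CF        PV=CF/(1+0.04625)^t    t·PV
  1     1,875.00     1,792.1147     1,792.1147
  2     1,875.00     1,712.8934     3,425.7868
  3     1,875.00     1,637.1741     4,911.5222
  4    51,875.00    43,292.8549   173,171.4196
  Σ                 48,435.0370   183,300.8432
P = 48,435.0370; D_Mac = 3.78447 half-year periods = 1.89223 yrs; D_mod = 1.89223/(1+0.04625) = 1.80859 yrs.
ΔP/P ≈ -D_mod · Δy = -1.80859 × (-0.0235) = +0.042502 = +4.2502%.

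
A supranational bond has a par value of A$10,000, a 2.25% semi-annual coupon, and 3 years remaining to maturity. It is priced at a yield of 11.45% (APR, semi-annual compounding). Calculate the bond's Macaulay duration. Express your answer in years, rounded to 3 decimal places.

Periodic yield y = 0.05725. Discount each cash flow and weight by its period:
  t   CF        PV=CF/(1+0.05725)^t    t·PV
  1       112.50       106.4081       106.4081
  2       112.50       100.6461       201.2923
  3       112.50        95.1962       285.5885
  4       112.50        90.0413       360.1652
  5       112.50        85.1656       425.8278
  6    10,112.50     7,240.8970    43,445.3822
  Σ                  7,718.3543    44,824.6641
Price P = Σ PV = 7,718.3543.
Macaulay duration = Σ(t·PV) / P = 44,824.6641 / 7,718.3543 = 5.80754 half-year periods.
In years: 5.80754 / 2 = 2.90377 years.

2.904 years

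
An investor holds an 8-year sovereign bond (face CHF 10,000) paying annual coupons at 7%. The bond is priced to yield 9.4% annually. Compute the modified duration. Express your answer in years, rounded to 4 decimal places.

5.7197 years

Periodic yield y = 0.094. First find Macaulay duration:
  t   CF        PV=CF/(1+0.094)^t    t·PV
  1       700.00       639.8537       639.8537
  2       700.00       584.8755     1,169.7509
  3       700.00       534.6211     1,603.8632
  4       700.00       488.6847     1,954.7388
  5       700.00       446.6953     2,233.4767
  6       700.00       408.3138     2,449.8831
  7       700.00       373.2302     2,612.6115
  8    10,700.00     5,214.8906    41,719.1248
  Σ                  8,691.1650    54,383.3028
P = 8,691.1650; Macaulay duration = 54,383.3028 / 8,691.1650 = 6.25731 years.
Modified duration = D_Mac / (1 + y) = 6.25731 / 1.094 = 5.71966 years.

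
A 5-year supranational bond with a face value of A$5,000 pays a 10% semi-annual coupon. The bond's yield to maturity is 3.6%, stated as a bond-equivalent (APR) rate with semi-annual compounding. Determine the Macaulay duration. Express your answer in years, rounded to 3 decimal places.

Periodic yield y = 0.018. Discount each cash flow and weight by its period:
  t   CF        PV=CF/(1+0.018)^t    t·PV
  1       250.00       245.5796       245.5796
  2       250.00       241.2373       482.4746
  3       250.00       236.9718       710.9154
  4       250.00       232.7817       931.1269
  5       250.00       228.6657     1,143.3287
  6       250.00       224.6225     1,347.7353
  7       250.00       220.6508     1,544.5558
  8       250.00       216.7493     1,733.9947
  9       250.00       212.9168     1,916.2515
  10    5,250.00     4,392.1941    43,921.9409
  Σ                  6,452.3698    53,977.9035
Price P = Σ PV = 6,452.3698.
Macaulay duration = Σ(t·PV) / P = 53,977.9035 / 6,452.3698 = 8.36559 half-year periods.
In years: 8.36559 / 2 = 4.18280 years.

4.183 years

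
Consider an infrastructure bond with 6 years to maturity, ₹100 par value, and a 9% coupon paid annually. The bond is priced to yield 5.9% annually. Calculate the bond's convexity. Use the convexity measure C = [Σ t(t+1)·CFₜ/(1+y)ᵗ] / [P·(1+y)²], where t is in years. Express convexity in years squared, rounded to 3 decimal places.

With y = 0.059:
  t   CF        PV=CF/(1+0.059)^t    t·PV        t(t+1)·PV
  1         9.00         8.4986         8.4986          16.9972
  2         9.00         8.0251        16.0502          48.1506
  3         9.00         7.5780        22.7340          90.9360
  4         9.00         7.1558        28.6232         143.1162
  5         9.00         6.7571        33.7857         202.7141
  6       109.00        77.2771       463.6625       3,245.6376
  Σ                    115.2917       573.3542       3,747.5517
P = 115.2917.
Convexity = Σ t(t+1)·PV / [P·(1+y)²] = 3,747.5517 / (115.2917 × 1.121481) = 28.98395.

28.984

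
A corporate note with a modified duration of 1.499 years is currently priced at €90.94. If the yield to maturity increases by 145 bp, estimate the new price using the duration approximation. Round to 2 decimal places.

€88.96

Duration approximation: ΔP/P ≈ -D_mod · Δy = -1.499 × (+0.0145) = -0.0217355.
New price ≈ 90.94 × (1 - 0.0217355) = 88.96337363.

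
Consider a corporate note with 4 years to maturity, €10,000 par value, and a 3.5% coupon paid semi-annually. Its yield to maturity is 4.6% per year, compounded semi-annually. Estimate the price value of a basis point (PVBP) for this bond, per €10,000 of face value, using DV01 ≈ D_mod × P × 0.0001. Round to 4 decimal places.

Periodic yield y = 0.023.
  t   CF        PV=CF/(1+0.023)^t    t·PV
  1       175.00       171.0655       171.0655
  2       175.00       167.2194       334.4389
  3       175.00       163.4599       490.3796
  4       175.00       159.7848       639.1393
  5       175.00       156.1924       780.9620
  6       175.00       152.6807       916.0844
  7       175.00       149.2480     1,044.7362
  8    10,175.00     8,482.6070    67,860.8563
  Σ                  9,602.2578    72,237.6621
P = 9,602.2578; D_Mac = 7.52299 half-year periods = 3.76149 yrs; D_mod = 3.67692 yrs.
DV01 ≈ 3.67692 × 9,602.2578 × 0.0001 = 3.530678.

€3.5307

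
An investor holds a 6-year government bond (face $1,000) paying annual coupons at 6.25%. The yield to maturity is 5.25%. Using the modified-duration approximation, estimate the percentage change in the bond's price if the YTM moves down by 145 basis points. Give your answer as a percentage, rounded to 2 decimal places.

+7.17%

Periodic yield y = 0.0525. Modified duration first:
  t   CF        PV=CF/(1+0.0525)^t    t·PV
  1        62.50        59.3824        59.3824
  2        62.50        56.4204       112.8407
  3        62.50        53.6060       160.8181
  4        62.50        50.9321       203.7284
  5        62.50        48.3915       241.9577
  6     1,062.50       781.6212     4,689.7270
  Σ                  1,050.3536     5,468.4544
P = 1,050.3536; D_Mac = 5.20630 yrs; D_mod = 5.20630/(1+0.0525) = 4.94660 yrs.
ΔP/P ≈ -D_mod · Δy = -4.94660 × (-0.0145) = +0.071726 = +7.1726%.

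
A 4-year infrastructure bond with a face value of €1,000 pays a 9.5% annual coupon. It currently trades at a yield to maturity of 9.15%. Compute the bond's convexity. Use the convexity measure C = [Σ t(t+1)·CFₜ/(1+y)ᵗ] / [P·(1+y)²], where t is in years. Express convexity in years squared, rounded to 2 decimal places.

With y = 0.0915:
  t   CF        PV=CF/(1+0.0915)^t    t·PV        t(t+1)·PV
  1        95.00        87.0362        87.0362         174.0724
  2        95.00        79.7400       159.4800         478.4399
  3        95.00        73.0554       219.1662         876.6649
  4     1,095.00       771.4702     3,085.8808      15,429.4041
  Σ                  1,011.3018     3,551.5632      16,958.5813
P = 1,011.3018.
Convexity = Σ t(t+1)·PV / [P·(1+y)²] = 16,958.5813 / (1,011.3018 × 1.191372) = 14.07542.

14.08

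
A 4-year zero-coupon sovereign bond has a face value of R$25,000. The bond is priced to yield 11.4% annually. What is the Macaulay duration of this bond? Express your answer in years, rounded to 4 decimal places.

4.0000 years

A zero-coupon bond has a single cash flow at maturity, so its Macaulay duration equals its maturity: 4 years.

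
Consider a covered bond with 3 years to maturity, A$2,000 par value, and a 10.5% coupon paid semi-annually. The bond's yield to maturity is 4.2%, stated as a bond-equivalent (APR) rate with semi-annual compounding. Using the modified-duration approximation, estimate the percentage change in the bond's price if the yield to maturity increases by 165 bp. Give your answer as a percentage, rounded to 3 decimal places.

Periodic yield y = 0.021. Modified duration first:
  t   CF        PV=CF/(1+0.021)^t    t·PV
  1       105.00       102.8404       102.8404
  2       105.00       100.7251       201.4502
  3       105.00        98.6534       295.9602
  4       105.00        96.6243       386.4972
  5       105.00        94.6369       473.1846
  6     2,105.00     1,858.2222    11,149.3333
  Σ                  2,351.7023    12,609.2659
P = 2,351.7023; D_Mac = 5.36176 half-year periods = 2.68088 yrs; D_mod = 2.68088/(1+0.021) = 2.62574 yrs.
ΔP/P ≈ -D_mod · Δy = -2.62574 × (+0.0165) = -0.043325 = -4.3325%.

-4.332%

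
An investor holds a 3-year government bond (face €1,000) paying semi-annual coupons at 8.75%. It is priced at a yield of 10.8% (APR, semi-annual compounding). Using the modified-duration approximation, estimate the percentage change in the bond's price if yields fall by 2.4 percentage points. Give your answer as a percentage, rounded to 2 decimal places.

Periodic yield y = 0.054. Modified duration first:
  t   CF        PV=CF/(1+0.054)^t    t·PV
  1        43.75        41.5085        41.5085
  2        43.75        39.3819        78.7638
  3        43.75        37.3642       112.0927
  4        43.75        35.4499       141.7998
  5        43.75        33.6337       168.1686
  6     1,043.75       761.2947     4,567.7684
  Σ                    948.6331     5,110.1019
P = 948.6331; D_Mac = 5.38681 half-year periods = 2.69340 yrs; D_mod = 2.69340/(1+0.054) = 2.55541 yrs.
ΔP/P ≈ -D_mod · Δy = -2.55541 × (-0.024) = +0.061330 = +6.1330%.

+6.13%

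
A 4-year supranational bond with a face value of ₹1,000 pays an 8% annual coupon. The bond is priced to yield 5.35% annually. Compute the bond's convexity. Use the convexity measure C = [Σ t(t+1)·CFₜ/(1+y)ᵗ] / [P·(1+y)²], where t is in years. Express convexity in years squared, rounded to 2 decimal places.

With y = 0.0535:
  t   CF        PV=CF/(1+0.0535)^t    t·PV        t(t+1)·PV
  1        80.00        75.9374        75.9374         151.8747
  2        80.00        72.0810       144.1620         432.4861
  3        80.00        68.4205       205.2616         821.0462
  4     1,080.00       876.7698     3,507.0793      17,535.3965
  Σ                  1,093.2087     3,932.4403      18,940.8036
P = 1,093.2087.
Convexity = Σ t(t+1)·PV / [P·(1+y)²] = 18,940.8036 / (1,093.2087 × 1.109862) = 15.61084.

15.61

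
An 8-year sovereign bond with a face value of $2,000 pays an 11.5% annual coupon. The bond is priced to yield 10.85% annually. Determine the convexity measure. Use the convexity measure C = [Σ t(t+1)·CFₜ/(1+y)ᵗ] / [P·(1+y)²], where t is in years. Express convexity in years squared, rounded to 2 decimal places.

With y = 0.1085:
  t   CF        PV=CF/(1+0.1085)^t    t·PV        t(t+1)·PV
  1       230.00       207.4876       207.4876         414.9752
  2       230.00       187.1787       374.3574       1,123.0722
  3       230.00       168.8577       506.5730       2,026.2918
  4       230.00       152.3299       609.3194       3,046.5972
  5       230.00       137.4198       687.0991       4,122.5943
  6       230.00       123.9692       743.8149       5,206.7046
  7       230.00       111.8351       782.8454       6,262.7631
  8     2,230.00       978.1811     7,825.4491      70,429.0418
  Σ                  2,067.2590    11,736.9459      92,632.0403
P = 2,067.2590.
Convexity = Σ t(t+1)·PV / [P·(1+y)²] = 92,632.0403 / (2,067.2590 × 1.228772) = 36.46657.

36.47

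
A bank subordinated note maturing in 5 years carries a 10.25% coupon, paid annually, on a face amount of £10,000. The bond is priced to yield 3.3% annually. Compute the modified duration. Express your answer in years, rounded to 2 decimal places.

Periodic yield y = 0.033. First find Macaulay duration:
  t   CF        PV=CF/(1+0.033)^t    t·PV
  1     1,025.00       992.2556       992.2556
  2     1,025.00       960.5572     1,921.1144
  3     1,025.00       929.8714     2,789.6143
  4     1,025.00       900.1659     3,600.6638
  5    11,025.00     9,372.9649    46,864.8245
  Σ                 13,155.8150    56,168.4725
P = 13,155.8150; Macaulay duration = 56,168.4725 / 13,155.8150 = 4.26948 years.
Modified duration = D_Mac / (1 + y) = 4.26948 / 1.033 = 4.13309 years.

4.13 years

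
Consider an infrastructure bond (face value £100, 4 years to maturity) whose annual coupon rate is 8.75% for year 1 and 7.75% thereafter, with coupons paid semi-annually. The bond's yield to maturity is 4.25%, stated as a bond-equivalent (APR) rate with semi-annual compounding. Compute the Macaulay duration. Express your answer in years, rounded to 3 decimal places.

Periodic yield y = 0.02125. Discount each cash flow and weight by its period:
  t   CF        PV=CF/(1+0.02125)^t    t·PV
  1        4.375         4.2840         4.2840
  2        4.375         4.1948         8.3897
  3        3.875         3.6381        10.9143
  4        3.875         3.5624        14.2496
  5        3.875         3.4883        17.4414
  6        3.875         3.4157        20.4942
  7        3.875         3.3446        23.4124
  8      103.875        87.7919       702.3353
  Σ                    113.7198       801.5208
Price P = Σ PV = 113.7198.
Macaulay duration = Σ(t·PV) / P = 801.5208 / 113.7198 = 7.04821 half-year periods.
In years: 7.04821 / 2 = 3.52410 years.

3.524 years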